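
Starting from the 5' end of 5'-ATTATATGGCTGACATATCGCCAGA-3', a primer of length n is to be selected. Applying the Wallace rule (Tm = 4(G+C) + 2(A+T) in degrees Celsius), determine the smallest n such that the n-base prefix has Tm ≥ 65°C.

n = 24

First 23 bases: ATTATATGGCTGACATATCGCCA → Tm = 64°C (< 65°C)
First 24 bases: ATTATATGGCTGACATATCGCCAG → Tm = 68°C (≥ 65°C)
Each additional base adds 2°C (A/T) or 4°C (G/C), so Tm is non-decreasing in n; n = 24 is the first length to reach 65°C.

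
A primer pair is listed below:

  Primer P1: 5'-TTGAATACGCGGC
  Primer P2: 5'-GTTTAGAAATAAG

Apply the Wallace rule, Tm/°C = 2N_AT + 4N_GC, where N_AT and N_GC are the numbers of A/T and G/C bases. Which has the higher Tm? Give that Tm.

Primer P1, 40°C

Primer P1: A+T=6, G+C=7 → Tm = 2(6)+4(7) = 40°C
Primer P2: A+T=10, G+C=3 → Tm = 2(10)+4(3) = 32°C
40°C vs 32°C → primer P1 is higher.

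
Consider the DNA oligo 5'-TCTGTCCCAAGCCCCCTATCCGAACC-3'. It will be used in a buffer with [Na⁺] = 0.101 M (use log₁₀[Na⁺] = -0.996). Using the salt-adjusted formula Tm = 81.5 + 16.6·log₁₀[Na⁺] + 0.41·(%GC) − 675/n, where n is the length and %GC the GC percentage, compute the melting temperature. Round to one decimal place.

Length n = 26. Base counts: G=3, A=5, T=5, C=13
G+C = 16, so %GC = 16/26 × 100 = 61.538%
Salt term: 16.6 × (-0.996) = -16.534
GC term: 0.41 × 61.538 = 25.231; length term: −675/26 = −25.962
Tm = 81.5 + (-16.534) + 25.231 − 25.962 = 64.235 → 64.2°C

64.2°C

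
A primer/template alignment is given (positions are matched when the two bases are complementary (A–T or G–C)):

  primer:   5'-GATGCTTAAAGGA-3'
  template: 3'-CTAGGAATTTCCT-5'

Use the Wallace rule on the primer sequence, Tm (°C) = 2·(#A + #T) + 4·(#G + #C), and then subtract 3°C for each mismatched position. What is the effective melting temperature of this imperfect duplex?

33°C

Primer base counts: A=5, T=3, G=4, C=1 → A+T=8, G+C=5
Perfect-match Tm = 2(8) + 4(5) = 16 + 20 = 36°C
Mismatches (positions where the bases are not complementary): 1 (at position 4)
Effective Tm = 36 − 1×3 = 36 − 3 = 33°C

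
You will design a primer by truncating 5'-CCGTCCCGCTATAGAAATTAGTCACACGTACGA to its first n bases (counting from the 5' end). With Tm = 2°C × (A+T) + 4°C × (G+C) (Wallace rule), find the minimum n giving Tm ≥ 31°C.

n = 9

First 8 bases: CCGTCCCG → Tm = 30°C (< 31°C)
First 9 bases: CCGTCCCGC → Tm = 34°C (≥ 31°C)
Each additional base adds 2°C (A/T) or 4°C (G/C), so Tm is non-decreasing in n; n = 9 is the first length to reach 31°C.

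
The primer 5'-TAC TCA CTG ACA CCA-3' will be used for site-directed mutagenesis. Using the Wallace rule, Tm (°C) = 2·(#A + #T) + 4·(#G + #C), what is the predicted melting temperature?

44°C

Base counts: T=3, G=1, A=5, C=6
AT pairs contribute 8, GC pairs contribute 7.
Tm = 4·7 + 2·8 = 28 + 16 = 44°C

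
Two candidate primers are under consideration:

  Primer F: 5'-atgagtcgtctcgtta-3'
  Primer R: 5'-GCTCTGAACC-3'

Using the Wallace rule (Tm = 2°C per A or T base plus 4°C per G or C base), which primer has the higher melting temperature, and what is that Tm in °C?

Primer F: A+T=9, G+C=7 → Tm = 2(9)+4(7) = 46°C
Primer R: A+T=4, G+C=6 → Tm = 2(4)+4(6) = 32°C
46°C vs 32°C → primer F is higher.

Primer F, 46°C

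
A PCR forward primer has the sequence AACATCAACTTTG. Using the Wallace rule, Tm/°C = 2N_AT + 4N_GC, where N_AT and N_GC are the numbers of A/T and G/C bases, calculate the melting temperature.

Counting bases: C=3, G=1, T=4, A=5
AT pairs contribute 9, GC pairs contribute 4.
Tm = 2×9 + 4×4 = 34°C

34°C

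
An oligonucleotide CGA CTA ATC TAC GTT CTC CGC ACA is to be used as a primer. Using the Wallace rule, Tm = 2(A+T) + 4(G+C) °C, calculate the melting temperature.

72°C

Base counts: G=3, A=6, C=9, T=6
A+T = 12, G+C = 12
Tm = 2(12) + 4(12) = 24 + 48 = 72°C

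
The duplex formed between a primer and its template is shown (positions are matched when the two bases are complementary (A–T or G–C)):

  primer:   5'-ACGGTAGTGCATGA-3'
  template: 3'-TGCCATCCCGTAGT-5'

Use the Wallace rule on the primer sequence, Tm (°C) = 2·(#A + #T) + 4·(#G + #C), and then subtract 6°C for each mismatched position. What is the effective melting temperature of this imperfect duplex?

Primer base counts: A=4, T=3, G=5, C=2 → A+T=7, G+C=7
Perfect-match Tm = 2(7) + 4(7) = 14 + 28 = 42°C
Mismatches (positions where the bases are not complementary): 2 (at positions 8, 13)
Effective Tm = 42 − 2×6 = 42 − 12 = 30°C

30°C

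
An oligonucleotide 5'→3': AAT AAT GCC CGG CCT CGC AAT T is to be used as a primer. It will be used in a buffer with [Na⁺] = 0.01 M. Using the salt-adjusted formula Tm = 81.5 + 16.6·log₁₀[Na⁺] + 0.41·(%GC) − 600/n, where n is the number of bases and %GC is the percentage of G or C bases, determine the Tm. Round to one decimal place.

41.5°C

Length n = 22. Base counts: T=5, A=6, G=4, C=7
G+C = 11, so %GC = 11/22 × 100 = 50%
Salt term: 16.6 × (-2) = -33.2
GC term: 0.41 × 50 = 20.5; length term: −600/22 = −27.273
Tm = 81.5 + (-33.2) + 20.5 − 27.273 = 41.527 → 41.5°C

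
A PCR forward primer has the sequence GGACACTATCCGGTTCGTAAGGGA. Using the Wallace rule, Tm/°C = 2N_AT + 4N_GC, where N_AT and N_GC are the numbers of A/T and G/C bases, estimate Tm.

74°C

T=5, A=6, C=5, G=8
So N_AT = 11 and N_GC = 13.
Tm = 2(11) + 4(13) = 22 + 52 = 74°C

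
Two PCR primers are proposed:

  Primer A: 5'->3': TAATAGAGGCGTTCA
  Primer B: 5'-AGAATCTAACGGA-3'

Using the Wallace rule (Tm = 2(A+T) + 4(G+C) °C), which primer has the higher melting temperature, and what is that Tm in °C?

Primer A, 42°C

Primer A: A+T=9, G+C=6 → Tm = 2(9)+4(6) = 42°C
Primer B: A+T=8, G+C=5 → Tm = 2(8)+4(5) = 36°C
42°C vs 36°C → primer A is higher.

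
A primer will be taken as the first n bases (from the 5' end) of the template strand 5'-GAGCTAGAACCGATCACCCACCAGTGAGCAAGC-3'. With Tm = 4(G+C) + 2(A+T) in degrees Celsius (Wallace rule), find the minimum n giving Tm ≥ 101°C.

n = 33

First 32 bases: GAGCTAGAACCGATCACCCACCAGTGAGCAAG → Tm = 100°C (< 101°C)
First 33 bases: GAGCTAGAACCGATCACCCACCAGTGAGCAAGC → Tm = 104°C (≥ 101°C)
Each additional base adds 2°C (A/T) or 4°C (G/C), so Tm is non-decreasing in n; n = 33 is the first length to reach 101°C.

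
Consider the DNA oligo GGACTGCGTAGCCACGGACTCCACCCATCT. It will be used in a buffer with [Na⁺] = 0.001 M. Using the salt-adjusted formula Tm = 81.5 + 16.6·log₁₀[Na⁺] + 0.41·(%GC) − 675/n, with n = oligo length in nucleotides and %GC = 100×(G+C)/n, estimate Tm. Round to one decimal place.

35.2°C

Length n = 30. T=5, A=6, C=12, G=7
G+C = 19, so %GC = 19/30 × 100 = 63.333%
Salt term: 16.6 × (-3) = -49.8
GC term: 0.41 × 63.333 = 25.967; length term: −675/30 = −22.5
Tm = 81.5 + (-49.8) + 25.967 − 22.5 = 35.167 → 35.2°C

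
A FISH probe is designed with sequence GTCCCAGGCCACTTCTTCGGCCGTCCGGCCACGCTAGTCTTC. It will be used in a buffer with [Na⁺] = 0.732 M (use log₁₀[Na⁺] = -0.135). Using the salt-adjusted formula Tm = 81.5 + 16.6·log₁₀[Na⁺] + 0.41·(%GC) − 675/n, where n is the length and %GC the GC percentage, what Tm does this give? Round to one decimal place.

90.5°C

Length n = 42. C=18, G=10, T=10, A=4
G+C = 28, so %GC = 28/42 × 100 = 66.667%
Salt term: 16.6 × (-0.135) = -2.241
GC term: 0.41 × 66.667 = 27.333; length term: −675/42 = −16.071
Tm = 81.5 + (-2.241) + 27.333 − 16.071 = 90.521 → 90.5°C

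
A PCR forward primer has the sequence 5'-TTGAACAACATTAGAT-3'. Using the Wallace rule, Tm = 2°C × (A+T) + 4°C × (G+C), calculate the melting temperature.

40°C

Counting bases: T=5, G=2, C=2, A=7
So N_AT = 12 and N_GC = 4.
Tm = 2×12 + 4×4 = 40°C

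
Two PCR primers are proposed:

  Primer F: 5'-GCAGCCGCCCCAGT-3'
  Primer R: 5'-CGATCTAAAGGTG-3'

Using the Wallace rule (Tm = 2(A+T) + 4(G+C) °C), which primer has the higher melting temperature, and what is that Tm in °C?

Primer F, 50°C

Primer F: A+T=3, G+C=11 → Tm = 2(3)+4(11) = 50°C
Primer R: A+T=7, G+C=6 → Tm = 2(7)+4(6) = 38°C
50°C vs 38°C → primer F is higher.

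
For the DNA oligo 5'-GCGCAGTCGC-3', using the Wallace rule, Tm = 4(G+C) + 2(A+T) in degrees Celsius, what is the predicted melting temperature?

36°C

Base counts: T=1, C=4, G=4, A=1
A+T = 2, G+C = 8
Tm = 2(2) + 4(8) = 4 + 32 = 36°C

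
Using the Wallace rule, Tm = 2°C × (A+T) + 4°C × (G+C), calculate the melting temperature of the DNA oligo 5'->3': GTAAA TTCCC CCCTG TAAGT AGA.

Scanning the sequence gives A=7, T=6, G=4, C=6.
AT pairs contribute 13, GC pairs contribute 10.
Tm = 2×13 + 4×10 = 66°C

66°C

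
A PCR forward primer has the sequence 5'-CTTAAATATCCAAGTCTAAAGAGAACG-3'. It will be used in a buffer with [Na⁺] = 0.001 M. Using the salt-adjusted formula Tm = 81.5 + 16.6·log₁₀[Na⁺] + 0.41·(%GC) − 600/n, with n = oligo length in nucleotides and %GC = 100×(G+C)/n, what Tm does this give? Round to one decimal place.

Length n = 27. Base counts: T=6, G=4, A=12, C=5
G+C = 9, so %GC = 9/27 × 100 = 33.333%
Salt term: 16.6 × (-3) = -49.8
GC term: 0.41 × 33.333 = 13.667; length term: −600/27 = −22.222
Tm = 81.5 + (-49.8) + 13.667 − 22.222 = 23.145 → 23.1°C

23.1°C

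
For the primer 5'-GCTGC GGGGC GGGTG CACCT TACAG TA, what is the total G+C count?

T=5, G=11, C=7, A=4
G+C = 11 + 7 = 18

18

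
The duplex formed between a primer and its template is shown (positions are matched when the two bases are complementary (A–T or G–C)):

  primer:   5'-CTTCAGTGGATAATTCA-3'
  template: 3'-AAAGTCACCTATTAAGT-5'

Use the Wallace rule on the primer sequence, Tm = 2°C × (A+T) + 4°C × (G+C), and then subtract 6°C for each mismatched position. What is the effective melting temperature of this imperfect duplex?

40°C

Primer base counts: A=5, T=6, G=3, C=3 → A+T=11, G+C=6
Perfect-match Tm = 2(11) + 4(6) = 22 + 24 = 46°C
Mismatches (positions where the bases are not complementary): 1 (at position 1)
Effective Tm = 46 − 1×6 = 46 − 6 = 40°C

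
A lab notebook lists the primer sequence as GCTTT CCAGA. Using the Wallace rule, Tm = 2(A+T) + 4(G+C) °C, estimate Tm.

30°C

C=3, A=2, T=3, G=2
A+T = 5, G+C = 5
Tm = 2(5) + 4(5) = 10 + 20 = 30°C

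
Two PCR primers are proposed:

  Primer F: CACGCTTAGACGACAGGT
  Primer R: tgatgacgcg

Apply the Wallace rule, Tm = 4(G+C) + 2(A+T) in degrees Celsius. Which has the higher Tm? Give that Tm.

Primer F: A+T=8, G+C=10 → Tm = 2(8)+4(10) = 56°C
Primer R: A+T=4, G+C=6 → Tm = 2(4)+4(6) = 32°C
56°C vs 32°C → primer F is higher.

Primer F, 56°C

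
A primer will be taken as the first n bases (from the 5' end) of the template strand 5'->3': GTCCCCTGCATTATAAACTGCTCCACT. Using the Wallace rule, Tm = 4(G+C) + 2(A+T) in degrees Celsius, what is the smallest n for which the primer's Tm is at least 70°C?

First 23 bases: GTCCCCTGCATTATAAACTGCTC → Tm = 68°C (< 70°C)
First 24 bases: GTCCCCTGCATTATAAACTGCTCC → Tm = 72°C (≥ 70°C)
Since every base adds ≥2°C, Tm only increases with n, so the threshold is first crossed at n = 24.

n = 24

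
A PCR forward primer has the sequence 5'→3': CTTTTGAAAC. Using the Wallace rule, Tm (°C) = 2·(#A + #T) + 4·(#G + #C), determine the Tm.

26°C

C=2, T=4, G=1, A=3
AT pairs contribute 7, GC pairs contribute 3.
Tm = 2(7) + 4(3) = 14 + 12 = 26°C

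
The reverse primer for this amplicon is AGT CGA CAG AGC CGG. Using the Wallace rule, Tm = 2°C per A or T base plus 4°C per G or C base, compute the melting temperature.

Scanning the sequence gives C=4, T=1, A=4, G=6.
So N_AT = 5 and N_GC = 10.
Tm = 2×5 + 4×10 = 50°C

50°C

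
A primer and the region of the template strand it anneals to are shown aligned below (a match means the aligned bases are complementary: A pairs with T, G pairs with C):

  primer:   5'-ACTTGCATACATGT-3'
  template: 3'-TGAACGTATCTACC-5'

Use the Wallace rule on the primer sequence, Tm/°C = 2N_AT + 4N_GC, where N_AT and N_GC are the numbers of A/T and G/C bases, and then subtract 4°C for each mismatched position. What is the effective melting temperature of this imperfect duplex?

Primer base counts: A=4, T=5, G=2, C=3 → A+T=9, G+C=5
Perfect-match Tm = 2(9) + 4(5) = 18 + 20 = 38°C
Mismatches (positions where the bases are not complementary): 2 (at positions 10, 14)
Effective Tm = 38 − 2×4 = 38 − 8 = 30°C

30°C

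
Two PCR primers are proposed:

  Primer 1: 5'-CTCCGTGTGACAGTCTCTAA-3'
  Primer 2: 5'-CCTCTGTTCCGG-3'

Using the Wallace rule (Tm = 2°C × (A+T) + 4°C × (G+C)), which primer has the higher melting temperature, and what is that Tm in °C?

Primer 1, 60°C

Primer 1: A+T=10, G+C=10 → Tm = 2(10)+4(10) = 60°C
Primer 2: A+T=4, G+C=8 → Tm = 2(4)+4(8) = 40°C
60°C vs 40°C → primer 1 is higher.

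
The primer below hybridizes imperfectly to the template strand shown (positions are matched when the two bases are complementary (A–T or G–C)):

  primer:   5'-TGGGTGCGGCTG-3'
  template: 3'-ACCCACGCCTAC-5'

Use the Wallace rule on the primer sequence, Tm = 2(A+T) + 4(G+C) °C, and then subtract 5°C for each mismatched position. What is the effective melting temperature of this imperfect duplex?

Primer base counts: A=0, T=3, G=7, C=2 → A+T=3, G+C=9
Perfect-match Tm = 2(3) + 4(9) = 6 + 36 = 42°C
Mismatches (positions where the bases are not complementary): 1 (at position 10)
Effective Tm = 42 − 1×5 = 42 − 5 = 37°C

37°C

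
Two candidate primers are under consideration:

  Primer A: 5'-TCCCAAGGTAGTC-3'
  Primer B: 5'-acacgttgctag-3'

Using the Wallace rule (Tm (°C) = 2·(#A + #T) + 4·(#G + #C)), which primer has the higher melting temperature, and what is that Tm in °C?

Primer A: A+T=6, G+C=7 → Tm = 2(6)+4(7) = 40°C
Primer B: A+T=6, G+C=6 → Tm = 2(6)+4(6) = 36°C
40°C vs 36°C → primer A is higher.

Primer A, 40°C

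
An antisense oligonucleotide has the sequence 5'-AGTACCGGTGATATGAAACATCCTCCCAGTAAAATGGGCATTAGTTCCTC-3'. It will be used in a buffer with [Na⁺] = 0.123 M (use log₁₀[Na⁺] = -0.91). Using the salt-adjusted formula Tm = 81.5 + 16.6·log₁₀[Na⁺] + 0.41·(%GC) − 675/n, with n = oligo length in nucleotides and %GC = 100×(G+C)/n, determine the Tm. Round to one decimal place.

70.9°C

Length n = 50. Base counts: C=12, A=15, T=13, G=10
G+C = 22, so %GC = 22/50 × 100 = 44%
Salt term: 16.6 × (-0.91) = -15.106
GC term: 0.41 × 44 = 18.04; length term: −675/50 = −13.5
Tm = 81.5 + (-15.106) + 18.04 − 13.5 = 70.934 → 70.9°C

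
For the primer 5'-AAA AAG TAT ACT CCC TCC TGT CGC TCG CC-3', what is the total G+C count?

Counting bases: C=11, T=7, A=7, G=4
Total G or C: 4 + 11 = 15

15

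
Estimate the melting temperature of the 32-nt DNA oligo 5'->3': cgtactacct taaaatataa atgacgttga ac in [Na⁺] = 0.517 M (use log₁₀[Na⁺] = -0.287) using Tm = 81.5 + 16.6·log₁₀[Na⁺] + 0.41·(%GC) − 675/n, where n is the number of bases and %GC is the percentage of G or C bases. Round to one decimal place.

68.5°C

Length n = 32. T=9, C=6, G=4, A=13
G+C = 10, so %GC = 10/32 × 100 = 31.25%
Salt term: 16.6 × (-0.287) = -4.764
GC term: 0.41 × 31.25 = 12.812; length term: −675/32 = −21.094
Tm = 81.5 + (-4.764) + 12.812 − 21.094 = 68.454 → 68.5°C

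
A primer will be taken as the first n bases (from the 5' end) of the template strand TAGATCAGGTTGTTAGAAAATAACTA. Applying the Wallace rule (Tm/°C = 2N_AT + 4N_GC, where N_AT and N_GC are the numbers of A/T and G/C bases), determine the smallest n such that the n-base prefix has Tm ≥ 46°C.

First 16 bases: TAGATCAGGTTGTTAG → Tm = 44°C (< 46°C)
First 17 bases: TAGATCAGGTTGTTAGA → Tm = 46°C (≥ 46°C)
Each additional base adds 2°C (A/T) or 4°C (G/C), so Tm is non-decreasing in n; n = 17 is the first length to reach 46°C.

n = 17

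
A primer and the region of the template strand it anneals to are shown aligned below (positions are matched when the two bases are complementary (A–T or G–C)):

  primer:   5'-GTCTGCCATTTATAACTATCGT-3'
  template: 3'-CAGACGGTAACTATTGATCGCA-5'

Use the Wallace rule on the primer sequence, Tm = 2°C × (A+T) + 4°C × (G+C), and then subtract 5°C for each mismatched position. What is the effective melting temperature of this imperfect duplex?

Primer base counts: A=5, T=9, G=3, C=5 → A+T=14, G+C=8
Perfect-match Tm = 2(14) + 4(8) = 28 + 32 = 60°C
Mismatches (positions where the bases are not complementary): 2 (at positions 11, 19)
Effective Tm = 60 − 2×5 = 60 − 10 = 50°C

50°C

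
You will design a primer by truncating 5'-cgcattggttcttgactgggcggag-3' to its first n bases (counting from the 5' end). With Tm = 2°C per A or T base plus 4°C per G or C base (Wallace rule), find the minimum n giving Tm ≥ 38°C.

n = 13

First 12 bases: CGCATTGGTTCT → Tm = 36°C (< 38°C)
First 13 bases: CGCATTGGTTCTT → Tm = 38°C (≥ 38°C)
Since every base adds ≥2°C, Tm only increases with n, so the threshold is first crossed at n = 13.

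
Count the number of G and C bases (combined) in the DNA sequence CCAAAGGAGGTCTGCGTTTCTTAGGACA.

A=7, G=8, C=6, T=7
G+C = 8 + 6 = 14

14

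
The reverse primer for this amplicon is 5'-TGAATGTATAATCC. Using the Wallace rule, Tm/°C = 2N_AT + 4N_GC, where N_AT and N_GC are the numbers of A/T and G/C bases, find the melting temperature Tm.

Base counts: A=5, C=2, G=2, T=5
So N_AT = 10 and N_GC = 4.
Tm = 4·4 + 2·10 = 16 + 20 = 36°C

36°C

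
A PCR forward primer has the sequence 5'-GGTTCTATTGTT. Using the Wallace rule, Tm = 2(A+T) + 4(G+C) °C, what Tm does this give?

Counting bases: A=1, G=3, C=1, T=7
A+T = 8, G+C = 4
Tm = 2×8 + 4×4 = 32°C

32°C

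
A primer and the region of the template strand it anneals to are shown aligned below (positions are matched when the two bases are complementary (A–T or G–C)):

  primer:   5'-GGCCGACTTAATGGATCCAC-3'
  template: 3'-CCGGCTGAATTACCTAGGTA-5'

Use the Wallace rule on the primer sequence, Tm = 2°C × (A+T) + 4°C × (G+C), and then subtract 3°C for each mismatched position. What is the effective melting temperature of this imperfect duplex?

Primer base counts: A=5, T=4, G=5, C=6 → A+T=9, G+C=11
Perfect-match Tm = 2(9) + 4(11) = 18 + 44 = 62°C
Mismatches (positions where the bases are not complementary): 1 (at position 20)
Effective Tm = 62 − 1×3 = 62 − 3 = 59°C

59°C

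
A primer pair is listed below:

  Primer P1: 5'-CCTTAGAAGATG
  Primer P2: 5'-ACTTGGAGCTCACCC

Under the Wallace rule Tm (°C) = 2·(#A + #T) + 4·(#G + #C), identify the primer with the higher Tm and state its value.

Primer P2, 48°C

Primer P1: A+T=7, G+C=5 → Tm = 2(7)+4(5) = 34°C
Primer P2: A+T=6, G+C=9 → Tm = 2(6)+4(9) = 48°C
34°C vs 48°C → primer P2 is higher.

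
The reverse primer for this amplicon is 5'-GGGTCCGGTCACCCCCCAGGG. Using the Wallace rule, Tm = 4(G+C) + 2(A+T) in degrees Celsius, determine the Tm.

76°C

A=2, C=9, G=8, T=2
So N_AT = 4 and N_GC = 17.
Tm = 2(4) + 4(17) = 8 + 68 = 76°C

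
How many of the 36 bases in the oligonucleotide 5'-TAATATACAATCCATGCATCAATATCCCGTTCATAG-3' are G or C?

Counting bases: A=13, T=11, G=3, C=9
Total G or C: 3 + 9 = 12

12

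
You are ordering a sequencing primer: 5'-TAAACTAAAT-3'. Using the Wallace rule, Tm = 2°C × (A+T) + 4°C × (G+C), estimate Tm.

Counting bases: T=3, G=0, C=1, A=6
A+T = 9, G+C = 1
Tm = 2×9 + 4×1 = 22°C

22°C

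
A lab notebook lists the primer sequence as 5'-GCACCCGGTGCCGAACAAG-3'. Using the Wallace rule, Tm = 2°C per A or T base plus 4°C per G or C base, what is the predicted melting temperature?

Base counts: G=6, A=5, C=7, T=1
A+T = 6, G+C = 13
Tm = 4·13 + 2·6 = 52 + 12 = 64°C

64°C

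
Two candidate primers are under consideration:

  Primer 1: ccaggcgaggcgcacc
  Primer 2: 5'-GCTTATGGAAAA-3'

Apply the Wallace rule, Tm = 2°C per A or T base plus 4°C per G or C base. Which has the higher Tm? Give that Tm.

Primer 1: A+T=3, G+C=13 → Tm = 2(3)+4(13) = 58°C
Primer 2: A+T=8, G+C=4 → Tm = 2(8)+4(4) = 32°C
58°C vs 32°C → primer 1 is higher.

Primer 1, 58°C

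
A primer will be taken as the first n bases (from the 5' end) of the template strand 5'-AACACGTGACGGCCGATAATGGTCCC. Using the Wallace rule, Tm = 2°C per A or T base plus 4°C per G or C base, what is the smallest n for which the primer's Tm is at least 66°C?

n = 22

First 21 bases: AACACGTGACGGCCGATAATG → Tm = 64°C (< 66°C)
First 22 bases: AACACGTGACGGCCGATAATGG → Tm = 68°C (≥ 66°C)
Since every base adds ≥2°C, Tm only increases with n, so the threshold is first crossed at n = 22.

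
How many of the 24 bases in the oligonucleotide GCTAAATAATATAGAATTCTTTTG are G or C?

Scanning the sequence gives G=3, A=9, T=10, C=2.
G+C = 3 + 2 = 5

5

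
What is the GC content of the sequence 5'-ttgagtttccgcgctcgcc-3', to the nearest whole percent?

63%

Scanning the sequence gives A=1, G=5, T=6, C=7.
G+C = 5 + 7 = 12 out of 19 bases
%GC = 12/19 × 100 = 63.16% ≈ 63%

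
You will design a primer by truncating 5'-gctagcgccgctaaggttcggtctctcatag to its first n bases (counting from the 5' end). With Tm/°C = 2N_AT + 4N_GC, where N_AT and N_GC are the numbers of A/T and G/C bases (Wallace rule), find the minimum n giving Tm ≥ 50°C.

n = 15

First 14 bases: GCTAGCGCCGCTAA → Tm = 46°C (< 50°C)
First 15 bases: GCTAGCGCCGCTAAG → Tm = 50°C (≥ 50°C)
Each additional base adds 2°C (A/T) or 4°C (G/C), so Tm is non-decreasing in n; n = 15 is the first length to reach 50°C.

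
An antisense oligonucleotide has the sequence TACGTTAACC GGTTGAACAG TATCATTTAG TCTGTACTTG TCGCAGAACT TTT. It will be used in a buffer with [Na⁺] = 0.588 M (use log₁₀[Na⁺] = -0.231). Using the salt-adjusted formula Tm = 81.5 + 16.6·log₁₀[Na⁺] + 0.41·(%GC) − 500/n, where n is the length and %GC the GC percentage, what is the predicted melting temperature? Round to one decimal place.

83.7°C

Length n = 53. Scanning the sequence gives C=10, A=13, G=10, T=20.
G+C = 20, so %GC = 20/53 × 100 = 37.736%
Salt term: 16.6 × (-0.231) = -3.835
GC term: 0.41 × 37.736 = 15.472; length term: −500/53 = −9.434
Tm = 81.5 + (-3.835) + 15.472 − 9.434 = 83.703 → 83.7°C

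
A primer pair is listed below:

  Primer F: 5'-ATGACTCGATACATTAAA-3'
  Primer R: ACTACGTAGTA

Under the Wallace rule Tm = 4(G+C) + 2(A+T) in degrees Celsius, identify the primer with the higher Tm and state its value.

Primer F: A+T=13, G+C=5 → Tm = 2(13)+4(5) = 46°C
Primer R: A+T=7, G+C=4 → Tm = 2(7)+4(4) = 30°C
46°C vs 30°C → primer F is higher.

Primer F, 46°C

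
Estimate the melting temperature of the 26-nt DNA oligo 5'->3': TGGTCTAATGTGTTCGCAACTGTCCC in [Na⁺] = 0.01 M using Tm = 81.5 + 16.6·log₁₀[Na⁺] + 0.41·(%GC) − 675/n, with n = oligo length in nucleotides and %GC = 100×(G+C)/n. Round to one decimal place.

Length n = 26. A=4, C=7, G=6, T=9
G+C = 13, so %GC = 13/26 × 100 = 50%
Salt term: 16.6 × (-2) = -33.2
GC term: 0.41 × 50 = 20.5; length term: −675/26 = −25.962
Tm = 81.5 + (-33.2) + 20.5 − 25.962 = 42.838 → 42.8°C

42.8°C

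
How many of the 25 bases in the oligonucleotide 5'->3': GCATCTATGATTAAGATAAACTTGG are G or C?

Counting bases: C=3, T=8, A=9, G=5
Total G or C: 5 + 3 = 8

8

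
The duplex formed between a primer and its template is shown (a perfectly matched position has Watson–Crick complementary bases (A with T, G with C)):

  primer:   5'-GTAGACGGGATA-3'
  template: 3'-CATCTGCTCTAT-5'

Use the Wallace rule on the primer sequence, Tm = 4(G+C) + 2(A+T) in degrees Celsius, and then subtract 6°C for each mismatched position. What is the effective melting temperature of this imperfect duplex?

30°C

Primer base counts: A=4, T=2, G=5, C=1 → A+T=6, G+C=6
Perfect-match Tm = 2(6) + 4(6) = 12 + 24 = 36°C
Mismatches (positions where the bases are not complementary): 1 (at position 8)
Effective Tm = 36 − 1×6 = 36 − 6 = 30°C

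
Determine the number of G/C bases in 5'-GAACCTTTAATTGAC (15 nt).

5

C=3, T=5, A=5, G=2
Total G or C: 2 + 3 = 5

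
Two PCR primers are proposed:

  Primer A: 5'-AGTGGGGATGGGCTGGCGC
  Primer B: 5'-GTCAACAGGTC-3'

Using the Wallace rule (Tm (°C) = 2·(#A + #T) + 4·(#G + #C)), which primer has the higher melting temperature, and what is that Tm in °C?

Primer A, 66°C

Primer A: A+T=5, G+C=14 → Tm = 2(5)+4(14) = 66°C
Primer B: A+T=5, G+C=6 → Tm = 2(5)+4(6) = 34°C
66°C vs 34°C → primer A is higher.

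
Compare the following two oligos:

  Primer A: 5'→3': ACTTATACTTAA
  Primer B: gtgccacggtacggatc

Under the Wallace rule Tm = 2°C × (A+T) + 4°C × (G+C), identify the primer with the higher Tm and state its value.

Primer B, 56°C

Primer A: A+T=10, G+C=2 → Tm = 2(10)+4(2) = 28°C
Primer B: A+T=6, G+C=11 → Tm = 2(6)+4(11) = 56°C
28°C vs 56°C → primer B is higher.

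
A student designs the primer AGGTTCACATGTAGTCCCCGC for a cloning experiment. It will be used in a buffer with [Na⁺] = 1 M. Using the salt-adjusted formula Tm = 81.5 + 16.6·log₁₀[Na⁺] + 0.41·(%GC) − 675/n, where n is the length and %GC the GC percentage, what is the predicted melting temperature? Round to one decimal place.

72.8°C

Length n = 21. Base counts: G=5, A=4, T=5, C=7
G+C = 12, so %GC = 12/21 × 100 = 57.143%
Salt term: 16.6 × (0) = 0
GC term: 0.41 × 57.143 = 23.429; length term: −675/21 = −32.143
Tm = 81.5 + (0) + 23.429 − 32.143 = 72.786 → 72.8°C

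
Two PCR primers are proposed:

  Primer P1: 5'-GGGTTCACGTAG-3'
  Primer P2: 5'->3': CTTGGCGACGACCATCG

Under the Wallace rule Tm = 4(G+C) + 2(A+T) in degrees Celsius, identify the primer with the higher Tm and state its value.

Primer P2, 56°C

Primer P1: A+T=5, G+C=7 → Tm = 2(5)+4(7) = 38°C
Primer P2: A+T=6, G+C=11 → Tm = 2(6)+4(11) = 56°C
38°C vs 56°C → primer P2 is higher.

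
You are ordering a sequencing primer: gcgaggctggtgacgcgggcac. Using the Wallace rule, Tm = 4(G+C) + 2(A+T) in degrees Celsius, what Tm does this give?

Scanning the sequence gives A=3, T=2, C=6, G=11.
AT pairs contribute 5, GC pairs contribute 17.
Tm = 2(5) + 4(17) = 10 + 68 = 78°C

78°C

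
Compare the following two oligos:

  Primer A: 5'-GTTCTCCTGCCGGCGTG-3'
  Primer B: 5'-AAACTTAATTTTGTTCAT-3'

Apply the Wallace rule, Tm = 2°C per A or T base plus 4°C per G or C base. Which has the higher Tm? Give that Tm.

Primer A: A+T=5, G+C=12 → Tm = 2(5)+4(12) = 58°C
Primer B: A+T=15, G+C=3 → Tm = 2(15)+4(3) = 42°C
58°C vs 42°C → primer A is higher.

Primer A, 58°C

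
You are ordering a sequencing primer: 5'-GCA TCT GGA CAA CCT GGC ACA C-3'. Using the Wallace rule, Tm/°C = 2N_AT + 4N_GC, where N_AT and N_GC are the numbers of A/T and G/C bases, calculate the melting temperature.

70°C

Base counts: A=6, C=8, T=3, G=5
A+T = 9, G+C = 13
Tm = 2(9) + 4(13) = 18 + 52 = 70°C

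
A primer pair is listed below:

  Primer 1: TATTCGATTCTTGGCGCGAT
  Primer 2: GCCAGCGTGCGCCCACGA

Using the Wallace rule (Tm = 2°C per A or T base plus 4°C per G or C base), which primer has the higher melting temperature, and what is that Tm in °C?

Primer 2, 64°C

Primer 1: A+T=11, G+C=9 → Tm = 2(11)+4(9) = 58°C
Primer 2: A+T=4, G+C=14 → Tm = 2(4)+4(14) = 64°C
58°C vs 64°C → primer 2 is higher.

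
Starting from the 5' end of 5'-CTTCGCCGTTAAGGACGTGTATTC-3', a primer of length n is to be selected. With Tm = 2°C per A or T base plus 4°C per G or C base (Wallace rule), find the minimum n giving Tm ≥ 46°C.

n = 15

First 14 bases: CTTCGCCGTTAAGG → Tm = 44°C (< 46°C)
First 15 bases: CTTCGCCGTTAAGGA → Tm = 46°C (≥ 46°C)
Since every base adds ≥2°C, Tm only increases with n, so the threshold is first crossed at n = 15.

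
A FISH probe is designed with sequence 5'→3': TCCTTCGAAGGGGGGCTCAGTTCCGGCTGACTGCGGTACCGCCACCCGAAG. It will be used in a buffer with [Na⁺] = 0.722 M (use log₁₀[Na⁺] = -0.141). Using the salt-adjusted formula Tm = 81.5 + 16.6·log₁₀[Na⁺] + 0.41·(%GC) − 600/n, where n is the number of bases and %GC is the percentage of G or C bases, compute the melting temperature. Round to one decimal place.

Length n = 51. Base counts: A=8, C=17, T=9, G=17
G+C = 34, so %GC = 34/51 × 100 = 66.667%
Salt term: 16.6 × (-0.141) = -2.341
GC term: 0.41 × 66.667 = 27.333; length term: −600/51 = −11.765
Tm = 81.5 + (-2.341) + 27.333 − 11.765 = 94.727 → 94.7°C

94.7°C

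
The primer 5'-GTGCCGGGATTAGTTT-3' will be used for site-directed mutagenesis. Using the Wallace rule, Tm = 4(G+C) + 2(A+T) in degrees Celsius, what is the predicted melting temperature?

G=6, C=2, A=2, T=6
So N_AT = 8 and N_GC = 8.
Tm = 2×8 + 4×8 = 48°C

48°C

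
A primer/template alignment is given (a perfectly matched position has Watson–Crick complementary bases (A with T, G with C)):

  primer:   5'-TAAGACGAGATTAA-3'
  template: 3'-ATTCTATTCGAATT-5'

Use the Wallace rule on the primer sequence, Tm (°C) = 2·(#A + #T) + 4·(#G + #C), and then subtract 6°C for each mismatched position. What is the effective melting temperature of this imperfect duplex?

Primer base counts: A=7, T=3, G=3, C=1 → A+T=10, G+C=4
Perfect-match Tm = 2(10) + 4(4) = 20 + 16 = 36°C
Mismatches (positions where the bases are not complementary): 3 (at positions 6, 7, 10)
Effective Tm = 36 − 3×6 = 36 − 18 = 18°C

18°C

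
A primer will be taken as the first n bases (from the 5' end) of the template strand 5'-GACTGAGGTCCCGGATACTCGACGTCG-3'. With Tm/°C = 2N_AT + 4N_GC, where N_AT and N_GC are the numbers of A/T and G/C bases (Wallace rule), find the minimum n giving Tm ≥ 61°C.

First 19 bases: GACTGAGGTCCCGGATACT → Tm = 60°C (< 61°C)
First 20 bases: GACTGAGGTCCCGGATACTC → Tm = 64°C (≥ 61°C)
Since every base adds ≥2°C, Tm only increases with n, so the threshold is first crossed at n = 20.

n = 20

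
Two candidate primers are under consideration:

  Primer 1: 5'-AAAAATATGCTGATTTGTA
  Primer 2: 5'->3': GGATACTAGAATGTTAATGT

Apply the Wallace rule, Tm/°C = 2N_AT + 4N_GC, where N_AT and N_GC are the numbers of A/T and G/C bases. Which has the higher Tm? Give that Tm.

Primer 1: A+T=15, G+C=4 → Tm = 2(15)+4(4) = 46°C
Primer 2: A+T=14, G+C=6 → Tm = 2(14)+4(6) = 52°C
46°C vs 52°C → primer 2 is higher.

Primer 2, 52°C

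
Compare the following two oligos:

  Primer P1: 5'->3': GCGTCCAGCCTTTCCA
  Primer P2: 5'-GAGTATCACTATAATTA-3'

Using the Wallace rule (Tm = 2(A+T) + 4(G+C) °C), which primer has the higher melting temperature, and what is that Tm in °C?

Primer P1, 52°C

Primer P1: A+T=6, G+C=10 → Tm = 2(6)+4(10) = 52°C
Primer P2: A+T=13, G+C=4 → Tm = 2(13)+4(4) = 42°C
52°C vs 42°C → primer P1 is higher.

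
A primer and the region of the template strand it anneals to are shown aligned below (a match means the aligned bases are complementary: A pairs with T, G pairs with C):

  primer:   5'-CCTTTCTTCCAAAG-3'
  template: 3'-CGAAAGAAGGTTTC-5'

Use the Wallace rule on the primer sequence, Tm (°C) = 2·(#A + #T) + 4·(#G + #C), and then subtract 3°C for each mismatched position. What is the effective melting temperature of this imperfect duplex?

37°C

Primer base counts: A=3, T=5, G=1, C=5 → A+T=8, G+C=6
Perfect-match Tm = 2(8) + 4(6) = 16 + 24 = 40°C
Mismatches (positions where the bases are not complementary): 1 (at position 1)
Effective Tm = 40 − 1×3 = 40 − 3 = 37°C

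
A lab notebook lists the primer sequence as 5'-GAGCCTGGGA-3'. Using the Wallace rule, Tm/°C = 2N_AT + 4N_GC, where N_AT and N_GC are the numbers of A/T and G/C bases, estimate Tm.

34°C

Counting bases: C=2, A=2, T=1, G=5
A+T = 3, G+C = 7
Tm = 2(3) + 4(7) = 6 + 28 = 34°C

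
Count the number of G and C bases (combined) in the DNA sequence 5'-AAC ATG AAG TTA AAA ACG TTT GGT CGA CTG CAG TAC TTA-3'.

T=11, G=8, C=6, A=14
Total G or C: 8 + 6 = 14

14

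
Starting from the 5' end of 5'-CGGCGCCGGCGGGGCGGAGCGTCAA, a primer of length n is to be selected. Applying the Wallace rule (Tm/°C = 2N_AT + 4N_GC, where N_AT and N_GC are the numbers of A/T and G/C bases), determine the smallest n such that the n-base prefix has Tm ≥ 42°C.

n = 11

First 10 bases: CGGCGCCGGC → Tm = 40°C (< 42°C)
First 11 bases: CGGCGCCGGCG → Tm = 44°C (≥ 42°C)
Each additional base adds 2°C (A/T) or 4°C (G/C), so Tm is non-decreasing in n; n = 11 is the first length to reach 42°C.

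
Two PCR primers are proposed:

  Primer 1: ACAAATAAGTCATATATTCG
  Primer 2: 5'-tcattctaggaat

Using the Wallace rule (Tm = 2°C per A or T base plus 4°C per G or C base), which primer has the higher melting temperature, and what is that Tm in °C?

Primer 1, 50°C

Primer 1: A+T=15, G+C=5 → Tm = 2(15)+4(5) = 50°C
Primer 2: A+T=9, G+C=4 → Tm = 2(9)+4(4) = 34°C
50°C vs 34°C → primer 1 is higher.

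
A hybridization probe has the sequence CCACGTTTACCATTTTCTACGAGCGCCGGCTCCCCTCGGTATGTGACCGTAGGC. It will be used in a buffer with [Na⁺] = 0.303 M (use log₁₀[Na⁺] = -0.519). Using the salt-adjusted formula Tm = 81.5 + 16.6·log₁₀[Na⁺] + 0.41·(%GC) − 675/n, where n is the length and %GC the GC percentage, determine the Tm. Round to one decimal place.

84.7°C

Length n = 54. Scanning the sequence gives A=8, C=19, G=13, T=14.
G+C = 32, so %GC = 32/54 × 100 = 59.259%
Salt term: 16.6 × (-0.519) = -8.615
GC term: 0.41 × 59.259 = 24.296; length term: −675/54 = −12.5
Tm = 81.5 + (-8.615) + 24.296 − 12.5 = 84.681 → 84.7°C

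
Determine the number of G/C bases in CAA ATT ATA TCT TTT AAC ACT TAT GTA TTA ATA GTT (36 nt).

6

G=2, T=17, C=4, A=13
G+C = 2 + 4 = 6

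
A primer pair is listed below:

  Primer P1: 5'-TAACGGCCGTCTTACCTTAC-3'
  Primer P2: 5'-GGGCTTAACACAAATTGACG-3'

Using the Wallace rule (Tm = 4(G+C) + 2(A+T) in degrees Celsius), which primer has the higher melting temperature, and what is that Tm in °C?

Primer P1: A+T=10, G+C=10 → Tm = 2(10)+4(10) = 60°C
Primer P2: A+T=11, G+C=9 → Tm = 2(11)+4(9) = 58°C
60°C vs 58°C → primer P1 is higher.

Primer P1, 60°C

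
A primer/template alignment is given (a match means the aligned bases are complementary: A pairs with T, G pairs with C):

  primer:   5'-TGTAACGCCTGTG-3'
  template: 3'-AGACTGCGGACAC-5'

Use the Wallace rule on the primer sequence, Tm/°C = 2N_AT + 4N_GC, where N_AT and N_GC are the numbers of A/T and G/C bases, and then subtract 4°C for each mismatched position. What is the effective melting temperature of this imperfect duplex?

32°C

Primer base counts: A=2, T=4, G=4, C=3 → A+T=6, G+C=7
Perfect-match Tm = 2(6) + 4(7) = 12 + 28 = 40°C
Mismatches (positions where the bases are not complementary): 2 (at positions 2, 4)
Effective Tm = 40 − 2×4 = 40 − 8 = 32°C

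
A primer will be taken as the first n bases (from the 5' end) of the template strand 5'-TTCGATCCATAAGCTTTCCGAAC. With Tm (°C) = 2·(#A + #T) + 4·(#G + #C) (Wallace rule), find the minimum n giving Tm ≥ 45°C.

n = 17

First 16 bases: TTCGATCCATAAGCTT → Tm = 44°C (< 45°C)
First 17 bases: TTCGATCCATAAGCTTT → Tm = 46°C (≥ 45°C)
Each additional base adds 2°C (A/T) or 4°C (G/C), so Tm is non-decreasing in n; n = 17 is the first length to reach 45°C.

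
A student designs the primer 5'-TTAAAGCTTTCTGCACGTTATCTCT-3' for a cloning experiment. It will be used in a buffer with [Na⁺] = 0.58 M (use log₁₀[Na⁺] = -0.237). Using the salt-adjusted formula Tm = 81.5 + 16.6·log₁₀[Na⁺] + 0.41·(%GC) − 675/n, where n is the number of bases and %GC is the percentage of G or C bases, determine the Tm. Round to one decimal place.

65.3°C

Length n = 25. Scanning the sequence gives T=11, C=6, A=5, G=3.
G+C = 9, so %GC = 9/25 × 100 = 36%
Salt term: 16.6 × (-0.237) = -3.934
GC term: 0.41 × 36 = 14.76; length term: −675/25 = −27
Tm = 81.5 + (-3.934) + 14.76 − 27 = 65.326 → 65.3°C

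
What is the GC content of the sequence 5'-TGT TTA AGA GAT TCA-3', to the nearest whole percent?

27%

A=5, C=1, G=3, T=6
G+C = 3 + 1 = 4 out of 15 bases
%GC = 4/15 × 100 = 26.67% ≈ 27%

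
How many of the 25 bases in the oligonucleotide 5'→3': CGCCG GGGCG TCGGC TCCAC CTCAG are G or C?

20

Counting bases: G=9, C=11, A=2, T=3
Total G or C: 9 + 11 = 20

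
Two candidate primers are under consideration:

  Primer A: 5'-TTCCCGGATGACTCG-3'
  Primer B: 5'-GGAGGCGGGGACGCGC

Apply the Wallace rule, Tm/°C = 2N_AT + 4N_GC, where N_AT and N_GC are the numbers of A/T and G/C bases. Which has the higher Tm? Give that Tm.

Primer A: A+T=6, G+C=9 → Tm = 2(6)+4(9) = 48°C
Primer B: A+T=2, G+C=14 → Tm = 2(2)+4(14) = 60°C
48°C vs 60°C → primer B is higher.

Primer B, 60°C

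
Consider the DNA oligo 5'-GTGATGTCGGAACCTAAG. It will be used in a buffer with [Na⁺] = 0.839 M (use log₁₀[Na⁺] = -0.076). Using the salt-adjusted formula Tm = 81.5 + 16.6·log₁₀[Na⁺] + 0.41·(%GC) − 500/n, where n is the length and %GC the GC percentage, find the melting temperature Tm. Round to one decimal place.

Length n = 18. A=5, T=4, C=3, G=6
G+C = 9, so %GC = 9/18 × 100 = 50%
Salt term: 16.6 × (-0.076) = -1.262
GC term: 0.41 × 50 = 20.5; length term: −500/18 = −27.778
Tm = 81.5 + (-1.262) + 20.5 − 27.778 = 72.96 → 73.0°C

73.0°C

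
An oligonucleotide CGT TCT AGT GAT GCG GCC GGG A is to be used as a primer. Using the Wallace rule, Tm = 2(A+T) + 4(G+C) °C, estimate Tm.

72°C

Base counts: A=3, G=9, C=5, T=5
So N_AT = 8 and N_GC = 14.
Tm = 4·14 + 2·8 = 56 + 16 = 72°C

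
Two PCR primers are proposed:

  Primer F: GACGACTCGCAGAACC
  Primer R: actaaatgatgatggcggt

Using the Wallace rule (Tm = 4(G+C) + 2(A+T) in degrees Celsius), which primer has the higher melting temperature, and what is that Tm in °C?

Primer R, 54°C

Primer F: A+T=6, G+C=10 → Tm = 2(6)+4(10) = 52°C
Primer R: A+T=11, G+C=8 → Tm = 2(11)+4(8) = 54°C
52°C vs 54°C → primer R is higher.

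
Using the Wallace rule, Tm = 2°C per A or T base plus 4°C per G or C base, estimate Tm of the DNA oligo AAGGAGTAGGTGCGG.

Counting bases: A=4, T=2, C=1, G=8
So N_AT = 6 and N_GC = 9.
Tm = 2(6) + 4(9) = 12 + 36 = 48°C

48°C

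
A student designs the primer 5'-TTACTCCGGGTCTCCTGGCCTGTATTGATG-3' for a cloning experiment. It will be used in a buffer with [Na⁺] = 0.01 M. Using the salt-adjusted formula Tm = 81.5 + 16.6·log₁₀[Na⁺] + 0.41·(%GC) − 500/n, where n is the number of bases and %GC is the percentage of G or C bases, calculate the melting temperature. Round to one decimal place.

Length n = 30. Base counts: C=8, G=8, T=11, A=3
G+C = 16, so %GC = 16/30 × 100 = 53.333%
Salt term: 16.6 × (-2) = -33.2
GC term: 0.41 × 53.333 = 21.867; length term: −500/30 = −16.667
Tm = 81.5 + (-33.2) + 21.867 − 16.667 = 53.5 → 53.5°C

53.5°C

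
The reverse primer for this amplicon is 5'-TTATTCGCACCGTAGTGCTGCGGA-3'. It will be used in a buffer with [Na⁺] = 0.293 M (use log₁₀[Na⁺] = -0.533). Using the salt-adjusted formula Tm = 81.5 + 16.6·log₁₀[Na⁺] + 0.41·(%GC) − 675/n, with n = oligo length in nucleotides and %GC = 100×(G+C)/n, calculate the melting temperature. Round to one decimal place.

66.7°C

Length n = 24. Base counts: G=7, T=7, C=6, A=4
G+C = 13, so %GC = 13/24 × 100 = 54.167%
Salt term: 16.6 × (-0.533) = -8.848
GC term: 0.41 × 54.167 = 22.208; length term: −675/24 = −28.125
Tm = 81.5 + (-8.848) + 22.208 − 28.125 = 66.735 → 66.7°C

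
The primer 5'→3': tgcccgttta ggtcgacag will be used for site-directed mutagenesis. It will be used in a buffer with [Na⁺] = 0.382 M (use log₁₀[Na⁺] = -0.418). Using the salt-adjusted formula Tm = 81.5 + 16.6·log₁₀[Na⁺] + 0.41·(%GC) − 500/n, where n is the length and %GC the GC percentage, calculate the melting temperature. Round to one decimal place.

Length n = 19. Counting bases: G=6, T=5, A=3, C=5
G+C = 11, so %GC = 11/19 × 100 = 57.895%
Salt term: 16.6 × (-0.418) = -6.939
GC term: 0.41 × 57.895 = 23.737; length term: −500/19 = −26.316
Tm = 81.5 + (-6.939) + 23.737 − 26.316 = 71.982 → 72.0°C

72.0°C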